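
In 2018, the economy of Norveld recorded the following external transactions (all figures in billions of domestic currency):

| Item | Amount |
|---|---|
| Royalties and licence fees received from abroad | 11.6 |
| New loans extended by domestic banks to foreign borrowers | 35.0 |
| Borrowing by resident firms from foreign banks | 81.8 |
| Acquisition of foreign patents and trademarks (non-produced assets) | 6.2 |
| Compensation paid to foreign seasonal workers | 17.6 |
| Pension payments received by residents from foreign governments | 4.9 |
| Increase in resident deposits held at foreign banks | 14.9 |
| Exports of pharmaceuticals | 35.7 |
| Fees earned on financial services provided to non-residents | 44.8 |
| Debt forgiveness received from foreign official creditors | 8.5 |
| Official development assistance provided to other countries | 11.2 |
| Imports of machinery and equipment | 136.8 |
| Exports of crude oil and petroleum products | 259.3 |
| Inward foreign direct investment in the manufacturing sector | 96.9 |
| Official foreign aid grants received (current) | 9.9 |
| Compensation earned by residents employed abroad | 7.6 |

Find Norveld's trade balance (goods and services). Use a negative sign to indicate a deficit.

Goods: 35.7 + 259.3 - 136.8 = 158.2
Services: 44.8 + 11.6 = 56.4
Trade balance = 158.2 + 56.4 = 214.6
(Excluded from the trade balance — financial account: new loans extended by domestic banks to foreign borrowers 35.0, borrowing by resident firms from foreign banks 81.8, increase in resident deposits held at foreign banks 14.9, inward foreign direct investment in the manufacturing sector 96.9; capital account: acquisition of foreign patents and trademarks (non-produced assets) 6.2, debt forgiveness received from foreign official creditors 8.5; primary income: compensation paid to foreign seasonal workers 17.6, compensation earned by residents employed abroad 7.6; secondary income: pension payments received by residents from foreign governments 4.9, official development assistance provided to other countries 11.2, official foreign aid grants received (current) 9.9.)

214.6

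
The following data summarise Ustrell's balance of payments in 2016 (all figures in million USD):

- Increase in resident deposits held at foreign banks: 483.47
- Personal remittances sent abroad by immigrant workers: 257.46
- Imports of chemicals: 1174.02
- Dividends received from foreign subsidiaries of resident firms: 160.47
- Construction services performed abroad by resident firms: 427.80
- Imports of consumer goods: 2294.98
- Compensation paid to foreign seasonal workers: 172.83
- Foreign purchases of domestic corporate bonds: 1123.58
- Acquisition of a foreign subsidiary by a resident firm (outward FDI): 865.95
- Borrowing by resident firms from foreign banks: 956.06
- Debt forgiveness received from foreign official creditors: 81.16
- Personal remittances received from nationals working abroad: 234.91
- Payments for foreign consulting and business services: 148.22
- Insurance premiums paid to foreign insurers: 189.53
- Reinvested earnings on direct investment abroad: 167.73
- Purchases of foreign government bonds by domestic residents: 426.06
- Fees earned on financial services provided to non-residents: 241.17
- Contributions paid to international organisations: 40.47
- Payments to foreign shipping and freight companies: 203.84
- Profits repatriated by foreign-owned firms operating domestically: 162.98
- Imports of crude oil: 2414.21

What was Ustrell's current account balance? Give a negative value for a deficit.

Goods: -2294.98 - 1174.02 - 2414.21 = -5883.21
Services: -189.53 - 203.84 + 241.17 + 427.80 - 148.22 = 127.38
Primary income: 167.73 - 172.83 + 160.47 - 162.98 = -7.61
Secondary income: -40.47 + 234.91 - 257.46 = -63.02
Current account = (-5883.21) + 127.38 + (-7.61) + (-63.02) = -5826.46
(Excluded from the current account — financial account: increase in resident deposits held at foreign banks 483.47, foreign purchases of domestic corporate bonds 1123.58, acquisition of a foreign subsidiary by a resident firm (outward FDI) 865.95, borrowing by resident firms from foreign banks 956.06, purchases of foreign government bonds by domestic residents 426.06; capital account: debt forgiveness received from foreign official creditors 81.16.)

-5826.46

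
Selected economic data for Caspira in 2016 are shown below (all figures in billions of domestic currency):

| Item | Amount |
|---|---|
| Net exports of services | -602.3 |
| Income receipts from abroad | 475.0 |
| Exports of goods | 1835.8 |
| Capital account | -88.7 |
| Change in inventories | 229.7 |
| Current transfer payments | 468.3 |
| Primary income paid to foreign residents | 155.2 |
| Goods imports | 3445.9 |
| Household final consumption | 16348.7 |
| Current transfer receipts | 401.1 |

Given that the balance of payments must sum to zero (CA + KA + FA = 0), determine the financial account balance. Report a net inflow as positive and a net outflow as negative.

2048.5

Goods balance = 1835.8 - 3445.9 = -1610.1
Services balance = -602.3
Trade balance (goods + services) = -1610.1 + (-602.3) = -2212.4
Net primary income = 475.0 - 155.2 = 319.8
Net secondary income = 401.1 - 468.3 = -67.2
Current account = -2212.4 + 319.8 + (-67.2) = -1959.8
Financial account = -(-1959.8 + (-88.7)) = 2048.5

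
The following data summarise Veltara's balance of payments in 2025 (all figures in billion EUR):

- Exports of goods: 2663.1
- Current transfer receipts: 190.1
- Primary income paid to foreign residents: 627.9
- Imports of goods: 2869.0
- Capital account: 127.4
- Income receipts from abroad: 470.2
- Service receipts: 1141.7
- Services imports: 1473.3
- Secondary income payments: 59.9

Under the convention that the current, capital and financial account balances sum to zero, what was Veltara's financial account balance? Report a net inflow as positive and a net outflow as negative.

Goods balance = 2663.1 - 2869.0 = -205.9
Services balance = 1141.7 - 1473.3 = -331.6
Trade balance (goods + services) = -205.9 + (-331.6) = -537.5
Net primary income = 470.2 - 627.9 = -157.7
Net secondary income = 190.1 - 59.9 = 130.2
Current account = -537.5 + (-157.7) + 130.2 = -565.0
Financial account = -(-565.0 + 127.4) = 437.6

437.6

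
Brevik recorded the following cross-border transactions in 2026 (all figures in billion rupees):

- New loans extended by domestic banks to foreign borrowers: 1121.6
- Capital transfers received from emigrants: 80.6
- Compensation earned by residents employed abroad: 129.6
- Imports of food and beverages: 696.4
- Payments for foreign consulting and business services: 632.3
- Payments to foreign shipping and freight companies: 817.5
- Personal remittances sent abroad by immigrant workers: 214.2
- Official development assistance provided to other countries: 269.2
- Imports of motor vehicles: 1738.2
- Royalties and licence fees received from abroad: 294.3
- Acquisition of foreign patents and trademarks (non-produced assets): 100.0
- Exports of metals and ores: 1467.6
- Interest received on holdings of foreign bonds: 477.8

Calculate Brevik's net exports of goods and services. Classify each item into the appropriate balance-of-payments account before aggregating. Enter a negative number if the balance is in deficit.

Goods: -1738.2 - 696.4 + 1467.6 = -967.0
Services: -632.3 + 294.3 - 817.5 = -1155.5
Trade balance = -967.0 + (-1155.5) = -2122.5
(Excluded from the trade balance — financial account: new loans extended by domestic banks to foreign borrowers 1121.6; capital account: capital transfers received from emigrants 80.6, acquisition of foreign patents and trademarks (non-produced assets) 100.0; primary income: compensation earned by residents employed abroad 129.6, interest received on holdings of foreign bonds 477.8; secondary income: personal remittances sent abroad by immigrant workers 214.2, official development assistance provided to other countries 269.2.)

-2122.5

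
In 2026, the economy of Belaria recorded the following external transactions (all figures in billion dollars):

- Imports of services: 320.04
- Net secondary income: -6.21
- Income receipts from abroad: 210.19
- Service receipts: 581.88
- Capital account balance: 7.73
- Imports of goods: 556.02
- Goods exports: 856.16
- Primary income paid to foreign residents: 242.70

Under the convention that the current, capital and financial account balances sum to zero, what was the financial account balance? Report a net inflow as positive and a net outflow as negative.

Goods balance = 856.16 - 556.02 = 300.14
Services balance = 581.88 - 320.04 = 261.84
Trade balance (goods + services) = 300.14 + 261.84 = 561.98
Net primary income = 210.19 - 242.70 = -32.51
Net secondary income = -6.21
Current account = 561.98 + (-32.51) + (-6.21) = 523.26
Financial account = -(523.26 + 7.73) = -530.99

-530.99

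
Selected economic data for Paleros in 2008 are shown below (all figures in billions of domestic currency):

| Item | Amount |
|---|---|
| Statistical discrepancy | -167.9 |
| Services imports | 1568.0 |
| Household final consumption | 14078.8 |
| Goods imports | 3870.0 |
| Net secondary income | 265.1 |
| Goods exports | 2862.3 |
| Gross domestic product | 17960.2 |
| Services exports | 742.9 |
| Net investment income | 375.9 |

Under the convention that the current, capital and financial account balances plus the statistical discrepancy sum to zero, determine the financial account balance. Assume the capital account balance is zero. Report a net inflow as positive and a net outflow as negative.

1359.7

Goods balance = 2862.3 - 3870.0 = -1007.7
Services balance = 742.9 - 1568.0 = -825.1
Trade balance (goods + services) = -1007.7 + (-825.1) = -1832.8
Net primary income = 375.9
Net secondary income = 265.1
Current account = -1832.8 + 375.9 + 265.1 = -1191.8
Financial account = -(-1191.8 + (-167.9)) = 1359.7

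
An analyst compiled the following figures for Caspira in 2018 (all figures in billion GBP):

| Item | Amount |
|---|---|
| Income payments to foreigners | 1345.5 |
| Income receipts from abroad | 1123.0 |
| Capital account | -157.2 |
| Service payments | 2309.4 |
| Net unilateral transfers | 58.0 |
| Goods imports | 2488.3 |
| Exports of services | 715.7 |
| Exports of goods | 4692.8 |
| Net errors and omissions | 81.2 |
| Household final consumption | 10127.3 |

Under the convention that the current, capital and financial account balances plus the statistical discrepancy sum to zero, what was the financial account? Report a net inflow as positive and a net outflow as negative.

Goods balance = 4692.8 - 2488.3 = 2204.5
Services balance = 715.7 - 2309.4 = -1593.7
Trade balance (goods + services) = 2204.5 + (-1593.7) = 610.8
Net primary income = 1123.0 - 1345.5 = -222.5
Net secondary income = 58.0
Current account = 610.8 + (-222.5) + 58.0 = 446.3
Financial account = -(446.3 + (-157.2) + 81.2) = -370.3

-370.3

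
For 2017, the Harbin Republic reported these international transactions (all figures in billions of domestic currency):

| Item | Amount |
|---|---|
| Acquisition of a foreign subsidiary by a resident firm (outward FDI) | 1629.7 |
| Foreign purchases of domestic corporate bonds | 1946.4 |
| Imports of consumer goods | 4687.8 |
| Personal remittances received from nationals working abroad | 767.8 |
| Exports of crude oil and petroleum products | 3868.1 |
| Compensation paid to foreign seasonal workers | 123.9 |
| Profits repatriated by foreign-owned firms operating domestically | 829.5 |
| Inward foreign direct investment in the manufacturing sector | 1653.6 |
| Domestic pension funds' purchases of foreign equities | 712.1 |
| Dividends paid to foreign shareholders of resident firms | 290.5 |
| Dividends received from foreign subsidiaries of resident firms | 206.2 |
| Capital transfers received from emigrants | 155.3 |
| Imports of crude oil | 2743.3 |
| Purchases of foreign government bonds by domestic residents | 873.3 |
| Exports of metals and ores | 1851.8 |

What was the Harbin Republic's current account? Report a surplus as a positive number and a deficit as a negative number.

Goods: 1851.8 - 4687.8 - 2743.3 + 3868.1 = -1711.2
Primary income: -290.5 - 829.5 + 206.2 - 123.9 = -1037.7
Secondary income: 767.8
Current account = (-1711.2) + (-1037.7) + 767.8 = -1981.1
(Excluded from the current account — financial account: acquisition of a foreign subsidiary by a resident firm (outward FDI) 1629.7, foreign purchases of domestic corporate bonds 1946.4, inward foreign direct investment in the manufacturing sector 1653.6, domestic pension funds' purchases of foreign equities 712.1, purchases of foreign government bonds by domestic residents 873.3; capital account: capital transfers received from emigrants 155.3.)

-1981.1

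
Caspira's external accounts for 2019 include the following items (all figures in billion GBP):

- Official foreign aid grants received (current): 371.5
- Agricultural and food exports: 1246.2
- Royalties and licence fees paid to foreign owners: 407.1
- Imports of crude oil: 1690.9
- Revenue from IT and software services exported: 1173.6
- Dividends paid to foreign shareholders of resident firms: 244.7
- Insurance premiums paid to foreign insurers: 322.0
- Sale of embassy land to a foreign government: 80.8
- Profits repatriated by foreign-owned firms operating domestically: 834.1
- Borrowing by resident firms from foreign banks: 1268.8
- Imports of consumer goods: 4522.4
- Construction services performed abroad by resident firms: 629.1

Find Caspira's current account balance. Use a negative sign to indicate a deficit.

-4600.8

Goods: -1690.9 + 1246.2 - 4522.4 = -4967.1
Services: -322.0 - 407.1 + 629.1 + 1173.6 = 1073.6
Primary income: -244.7 - 834.1 = -1078.8
Secondary income: 371.5
Current account = (-4967.1) + 1073.6 + (-1078.8) + 371.5 = -4600.8
(Excluded from the current account — capital account: sale of embassy land to a foreign government 80.8; financial account: borrowing by resident firms from foreign banks 1268.8.)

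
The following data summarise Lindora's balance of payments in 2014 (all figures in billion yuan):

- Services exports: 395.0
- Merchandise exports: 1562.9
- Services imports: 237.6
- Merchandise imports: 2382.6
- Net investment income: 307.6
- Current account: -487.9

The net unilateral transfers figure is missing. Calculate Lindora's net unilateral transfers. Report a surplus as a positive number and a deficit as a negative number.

-133.2

Current account = goods balance + services balance + net primary income + net secondary income
Sum of the known components = -354.7
Net unilateral transfers = CA - (known components) = -487.9 - (-354.7) = -133.2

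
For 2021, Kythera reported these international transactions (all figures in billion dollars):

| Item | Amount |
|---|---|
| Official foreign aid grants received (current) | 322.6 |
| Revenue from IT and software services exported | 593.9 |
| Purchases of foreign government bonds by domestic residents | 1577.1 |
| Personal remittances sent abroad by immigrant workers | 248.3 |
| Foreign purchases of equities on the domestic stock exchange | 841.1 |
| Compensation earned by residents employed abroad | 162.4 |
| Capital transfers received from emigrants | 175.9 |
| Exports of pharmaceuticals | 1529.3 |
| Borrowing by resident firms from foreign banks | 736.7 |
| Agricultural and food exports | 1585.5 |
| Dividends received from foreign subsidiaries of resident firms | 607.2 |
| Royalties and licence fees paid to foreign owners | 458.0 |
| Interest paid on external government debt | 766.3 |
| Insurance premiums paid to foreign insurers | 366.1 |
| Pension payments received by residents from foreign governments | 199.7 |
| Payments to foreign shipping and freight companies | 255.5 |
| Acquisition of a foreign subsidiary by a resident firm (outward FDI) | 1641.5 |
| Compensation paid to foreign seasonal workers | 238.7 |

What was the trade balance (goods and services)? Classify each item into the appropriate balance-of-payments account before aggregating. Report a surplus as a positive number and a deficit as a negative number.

2629.1

Goods: 1529.3 + 1585.5 = 3114.8
Services: -255.5 + 593.9 - 458.0 - 366.1 = -485.7
Trade balance = 3114.8 + (-485.7) = 2629.1
(Excluded from the trade balance — secondary income: official foreign aid grants received (current) 322.6, personal remittances sent abroad by immigrant workers 248.3, pension payments received by residents from foreign governments 199.7; financial account: purchases of foreign government bonds by domestic residents 1577.1, foreign purchases of equities on the domestic stock exchange 841.1, borrowing by resident firms from foreign banks 736.7, acquisition of a foreign subsidiary by a resident firm (outward FDI) 1641.5; primary income: compensation earned by residents employed abroad 162.4, dividends received from foreign subsidiaries of resident firms 607.2, interest paid on external government debt 766.3, compensation paid to foreign seasonal workers 238.7; capital account: capital transfers received from emigrants 175.9.)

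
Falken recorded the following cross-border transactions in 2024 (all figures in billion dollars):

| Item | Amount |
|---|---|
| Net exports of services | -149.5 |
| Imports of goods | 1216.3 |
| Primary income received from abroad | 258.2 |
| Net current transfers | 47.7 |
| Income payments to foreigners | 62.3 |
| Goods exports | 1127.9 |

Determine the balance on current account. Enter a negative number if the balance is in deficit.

Goods balance = 1127.9 - 1216.3 = -88.4
Services balance = -149.5
Trade balance (goods + services) = -88.4 + (-149.5) = -237.9
Net primary income = 258.2 - 62.3 = 195.9
Net secondary income = 47.7
Current account = -237.9 + 195.9 + 47.7 = 5.7

5.7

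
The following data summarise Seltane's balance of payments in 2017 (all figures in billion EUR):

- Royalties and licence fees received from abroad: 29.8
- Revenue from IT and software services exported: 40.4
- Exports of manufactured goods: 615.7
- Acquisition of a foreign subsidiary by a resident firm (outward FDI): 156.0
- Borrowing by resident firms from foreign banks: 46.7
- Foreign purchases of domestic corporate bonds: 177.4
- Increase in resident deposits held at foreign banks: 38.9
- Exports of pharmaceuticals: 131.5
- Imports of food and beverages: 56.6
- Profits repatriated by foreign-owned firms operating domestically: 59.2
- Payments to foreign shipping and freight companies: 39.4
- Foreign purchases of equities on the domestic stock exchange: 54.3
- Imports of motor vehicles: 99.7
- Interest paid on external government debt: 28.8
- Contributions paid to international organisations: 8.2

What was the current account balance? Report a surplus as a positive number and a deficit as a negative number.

525.5

Goods: 131.5 - 56.6 + 615.7 - 99.7 = 590.9
Services: -39.4 + 29.8 + 40.4 = 30.8
Primary income: -59.2 - 28.8 = -88.0
Secondary income: -8.2
Current account = 590.9 + 30.8 + (-88.0) + (-8.2) = 525.5
(Excluded from the current account — financial account: acquisition of a foreign subsidiary by a resident firm (outward FDI) 156.0, borrowing by resident firms from foreign banks 46.7, foreign purchases of domestic corporate bonds 177.4, increase in resident deposits held at foreign banks 38.9, foreign purchases of equities on the domestic stock exchange 54.3.)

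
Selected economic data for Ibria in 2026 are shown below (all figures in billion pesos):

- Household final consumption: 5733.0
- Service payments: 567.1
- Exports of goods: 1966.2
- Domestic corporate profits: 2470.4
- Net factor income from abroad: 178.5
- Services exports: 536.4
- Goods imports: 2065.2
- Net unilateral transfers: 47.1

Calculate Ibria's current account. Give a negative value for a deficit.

Goods balance = 1966.2 - 2065.2 = -99.0
Services balance = 536.4 - 567.1 = -30.7
Trade balance (goods + services) = -99.0 + (-30.7) = -129.7
Net primary income = 178.5
Net secondary income = 47.1
Current account = -129.7 + 178.5 + 47.1 = 95.9

95.9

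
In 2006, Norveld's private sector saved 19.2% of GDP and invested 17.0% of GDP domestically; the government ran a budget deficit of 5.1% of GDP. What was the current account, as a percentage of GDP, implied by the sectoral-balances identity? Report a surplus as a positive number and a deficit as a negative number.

By the sectoral-balances identity, CA = (S_private - I) + (T - G).
Private balance = 19.2 - 17.0 = 2.2
Government balance (T - G) = -5.1
CA = 2.2 + (-5.1) = -2.9

-2.9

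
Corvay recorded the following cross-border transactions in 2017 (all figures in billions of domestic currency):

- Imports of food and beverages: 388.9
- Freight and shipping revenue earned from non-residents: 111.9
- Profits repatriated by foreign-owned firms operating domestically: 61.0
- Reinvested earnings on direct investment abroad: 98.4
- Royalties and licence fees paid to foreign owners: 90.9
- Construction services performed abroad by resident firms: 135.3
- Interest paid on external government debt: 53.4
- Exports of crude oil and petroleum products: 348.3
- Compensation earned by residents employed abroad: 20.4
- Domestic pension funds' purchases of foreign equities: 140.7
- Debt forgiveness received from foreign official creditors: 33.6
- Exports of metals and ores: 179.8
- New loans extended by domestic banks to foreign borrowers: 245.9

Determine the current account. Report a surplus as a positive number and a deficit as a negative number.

Goods: 348.3 - 388.9 + 179.8 = 139.2
Services: 135.3 - 90.9 + 111.9 = 156.3
Primary income: 20.4 - 61.0 - 53.4 + 98.4 = 4.4
Current account = 139.2 + 156.3 + 4.4 = 299.9
(Excluded from the current account — financial account: domestic pension funds' purchases of foreign equities 140.7, new loans extended by domestic banks to foreign borrowers 245.9; capital account: debt forgiveness received from foreign official creditors 33.6.)

299.9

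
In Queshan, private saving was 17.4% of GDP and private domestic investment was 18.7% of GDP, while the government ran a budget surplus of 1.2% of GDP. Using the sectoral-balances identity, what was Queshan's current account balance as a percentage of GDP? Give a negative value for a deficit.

By the sectoral-balances identity, CA = (S_private - I) + (T - G).
Private balance = 17.4 - 18.7 = -1.3
Government balance (T - G) = 1.2
CA = -1.3 + 1.2 = -0.1

-0.1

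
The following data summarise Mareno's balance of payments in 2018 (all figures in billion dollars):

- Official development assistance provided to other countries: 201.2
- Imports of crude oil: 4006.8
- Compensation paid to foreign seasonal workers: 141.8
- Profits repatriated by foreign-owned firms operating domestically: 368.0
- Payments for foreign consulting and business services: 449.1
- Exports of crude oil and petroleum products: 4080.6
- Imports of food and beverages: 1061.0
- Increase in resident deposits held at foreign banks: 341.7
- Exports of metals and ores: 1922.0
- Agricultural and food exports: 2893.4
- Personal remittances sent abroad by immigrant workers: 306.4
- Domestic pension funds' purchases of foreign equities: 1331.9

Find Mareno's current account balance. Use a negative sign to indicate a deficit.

2361.7

Goods: 4080.6 - 4006.8 - 1061.0 + 2893.4 + 1922.0 = 3828.2
Services: -449.1
Primary income: -141.8 - 368.0 = -509.8
Secondary income: -306.4 - 201.2 = -507.6
Current account = 3828.2 + (-449.1) + (-509.8) + (-507.6) = 2361.7
(Excluded from the current account — financial account: increase in resident deposits held at foreign banks 341.7, domestic pension funds' purchases of foreign equities 1331.9.)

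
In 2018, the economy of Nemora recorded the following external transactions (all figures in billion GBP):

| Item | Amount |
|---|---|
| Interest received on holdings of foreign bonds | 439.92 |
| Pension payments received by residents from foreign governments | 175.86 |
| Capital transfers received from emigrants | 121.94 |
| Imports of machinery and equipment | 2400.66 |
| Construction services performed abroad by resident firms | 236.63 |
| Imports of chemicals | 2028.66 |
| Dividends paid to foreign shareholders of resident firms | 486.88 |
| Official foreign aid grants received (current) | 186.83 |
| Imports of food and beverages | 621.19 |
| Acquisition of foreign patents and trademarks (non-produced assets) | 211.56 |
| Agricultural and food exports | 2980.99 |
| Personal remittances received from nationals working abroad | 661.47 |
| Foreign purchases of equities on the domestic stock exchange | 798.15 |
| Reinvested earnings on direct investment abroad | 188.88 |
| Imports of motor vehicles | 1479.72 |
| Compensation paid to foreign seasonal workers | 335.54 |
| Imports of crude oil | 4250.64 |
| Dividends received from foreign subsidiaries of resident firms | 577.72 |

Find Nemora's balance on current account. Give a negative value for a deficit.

-6154.99

Goods: -1479.72 + 2980.99 - 621.19 - 4250.64 - 2400.66 - 2028.66 = -7799.88
Services: 236.63
Primary income: -335.54 - 486.88 + 577.72 + 439.92 + 188.88 = 384.10
Secondary income: 186.83 + 661.47 + 175.86 = 1024.16
Current account = (-7799.88) + 236.63 + 384.10 + 1024.16 = -6154.99
(Excluded from the current account — capital account: capital transfers received from emigrants 121.94, acquisition of foreign patents and trademarks (non-produced assets) 211.56; financial account: foreign purchases of equities on the domestic stock exchange 798.15.)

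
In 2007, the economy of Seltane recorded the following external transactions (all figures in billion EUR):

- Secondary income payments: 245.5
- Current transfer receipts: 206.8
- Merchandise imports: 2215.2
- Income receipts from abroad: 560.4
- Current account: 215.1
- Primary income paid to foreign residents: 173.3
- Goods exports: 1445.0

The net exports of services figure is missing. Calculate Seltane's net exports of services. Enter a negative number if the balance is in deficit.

Current account = goods balance + services balance + net primary income + net secondary income
Sum of the known components = -421.8
Net exports of services = CA - (known components) = 215.1 - (-421.8) = 636.9

636.9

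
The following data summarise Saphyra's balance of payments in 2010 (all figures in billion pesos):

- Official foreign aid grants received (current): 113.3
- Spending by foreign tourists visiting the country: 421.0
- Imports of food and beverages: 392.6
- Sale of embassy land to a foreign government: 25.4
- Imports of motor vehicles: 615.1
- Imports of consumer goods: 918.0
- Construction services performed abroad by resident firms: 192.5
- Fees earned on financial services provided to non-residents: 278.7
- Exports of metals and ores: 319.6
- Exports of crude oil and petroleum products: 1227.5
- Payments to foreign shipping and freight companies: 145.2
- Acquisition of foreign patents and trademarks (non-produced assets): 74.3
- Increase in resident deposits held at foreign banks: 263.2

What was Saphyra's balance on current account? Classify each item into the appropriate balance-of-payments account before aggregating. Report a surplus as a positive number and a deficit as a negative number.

Goods: 319.6 + 1227.5 - 392.6 - 918.0 - 615.1 = -378.6
Services: 421.0 + 192.5 + 278.7 - 145.2 = 747.0
Secondary income: 113.3
Current account = (-378.6) + 747.0 + 113.3 = 481.7
(Excluded from the current account — capital account: sale of embassy land to a foreign government 25.4, acquisition of foreign patents and trademarks (non-produced assets) 74.3; financial account: increase in resident deposits held at foreign banks 263.2.)

481.7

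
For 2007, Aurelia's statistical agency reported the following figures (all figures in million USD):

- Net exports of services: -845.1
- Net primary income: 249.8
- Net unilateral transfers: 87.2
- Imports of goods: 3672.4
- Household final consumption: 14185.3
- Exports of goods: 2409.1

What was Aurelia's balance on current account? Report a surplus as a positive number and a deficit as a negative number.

Goods balance = 2409.1 - 3672.4 = -1263.3
Services balance = -845.1
Trade balance (goods + services) = -1263.3 + (-845.1) = -2108.4
Net primary income = 249.8
Net secondary income = 87.2
Current account = -2108.4 + 249.8 + 87.2 = -1771.4

-1771.4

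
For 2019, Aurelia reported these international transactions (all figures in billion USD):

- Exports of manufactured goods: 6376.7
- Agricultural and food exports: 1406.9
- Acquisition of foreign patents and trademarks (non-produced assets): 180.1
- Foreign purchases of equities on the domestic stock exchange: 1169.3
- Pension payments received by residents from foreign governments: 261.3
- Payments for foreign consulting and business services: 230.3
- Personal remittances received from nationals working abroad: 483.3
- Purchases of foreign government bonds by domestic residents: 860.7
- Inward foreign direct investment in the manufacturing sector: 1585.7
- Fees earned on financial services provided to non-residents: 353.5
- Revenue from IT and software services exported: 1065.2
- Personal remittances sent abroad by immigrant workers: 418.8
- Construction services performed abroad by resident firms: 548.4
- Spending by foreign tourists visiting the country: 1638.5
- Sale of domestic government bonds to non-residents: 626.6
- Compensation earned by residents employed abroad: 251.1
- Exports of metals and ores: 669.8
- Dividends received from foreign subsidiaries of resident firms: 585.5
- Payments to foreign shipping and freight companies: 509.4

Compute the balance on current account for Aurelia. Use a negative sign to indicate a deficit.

Goods: 6376.7 + 669.8 + 1406.9 = 8453.4
Services: -230.3 + 1065.2 - 509.4 + 353.5 + 1638.5 + 548.4 = 2865.9
Primary income: 585.5 + 251.1 = 836.6
Secondary income: 261.3 + 483.3 - 418.8 = 325.8
Current account = 8453.4 + 2865.9 + 836.6 + 325.8 = 12481.7
(Excluded from the current account — capital account: acquisition of foreign patents and trademarks (non-produced assets) 180.1; financial account: foreign purchases of equities on the domestic stock exchange 1169.3, purchases of foreign government bonds by domestic residents 860.7, inward foreign direct investment in the manufacturing sector 1585.7, sale of domestic government bonds to non-residents 626.6.)

12481.7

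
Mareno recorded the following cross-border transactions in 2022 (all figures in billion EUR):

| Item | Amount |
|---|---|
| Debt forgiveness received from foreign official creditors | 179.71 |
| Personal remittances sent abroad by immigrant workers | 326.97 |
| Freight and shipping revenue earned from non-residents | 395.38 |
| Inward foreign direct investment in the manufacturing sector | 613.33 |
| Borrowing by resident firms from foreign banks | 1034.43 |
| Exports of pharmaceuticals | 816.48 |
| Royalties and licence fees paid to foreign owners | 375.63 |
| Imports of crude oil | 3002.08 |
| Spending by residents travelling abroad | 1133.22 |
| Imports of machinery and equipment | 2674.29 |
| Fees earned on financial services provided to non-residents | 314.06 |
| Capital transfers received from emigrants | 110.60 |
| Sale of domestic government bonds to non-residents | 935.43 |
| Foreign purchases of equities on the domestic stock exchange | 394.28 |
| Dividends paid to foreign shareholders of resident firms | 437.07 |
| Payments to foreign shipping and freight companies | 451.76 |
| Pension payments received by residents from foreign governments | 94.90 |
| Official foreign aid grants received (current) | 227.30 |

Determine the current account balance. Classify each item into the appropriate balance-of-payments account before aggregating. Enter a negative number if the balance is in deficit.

-6552.90

Goods: -3002.08 - 2674.29 + 816.48 = -4859.89
Services: 314.06 - 451.76 - 375.63 - 1133.22 + 395.38 = -1251.17
Primary income: -437.07
Secondary income: 94.90 - 326.97 + 227.30 = -4.77
Current account = (-4859.89) + (-1251.17) + (-437.07) + (-4.77) = -6552.90
(Excluded from the current account — capital account: debt forgiveness received from foreign official creditors 179.71, capital transfers received from emigrants 110.60; financial account: inward foreign direct investment in the manufacturing sector 613.33, borrowing by resident firms from foreign banks 1034.43, sale of domestic government bonds to non-residents 935.43, foreign purchases of equities on the domestic stock exchange 394.28.)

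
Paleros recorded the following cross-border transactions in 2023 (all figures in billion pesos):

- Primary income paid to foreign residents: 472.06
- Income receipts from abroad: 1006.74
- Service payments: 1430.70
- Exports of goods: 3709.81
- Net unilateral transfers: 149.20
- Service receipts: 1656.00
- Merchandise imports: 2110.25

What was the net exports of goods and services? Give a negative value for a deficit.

1824.86

Goods balance = 3709.81 - 2110.25 = 1599.56
Services balance = 1656.00 - 1430.70 = 225.30
Trade balance (goods + services) = 1599.56 + 225.30 = 1824.86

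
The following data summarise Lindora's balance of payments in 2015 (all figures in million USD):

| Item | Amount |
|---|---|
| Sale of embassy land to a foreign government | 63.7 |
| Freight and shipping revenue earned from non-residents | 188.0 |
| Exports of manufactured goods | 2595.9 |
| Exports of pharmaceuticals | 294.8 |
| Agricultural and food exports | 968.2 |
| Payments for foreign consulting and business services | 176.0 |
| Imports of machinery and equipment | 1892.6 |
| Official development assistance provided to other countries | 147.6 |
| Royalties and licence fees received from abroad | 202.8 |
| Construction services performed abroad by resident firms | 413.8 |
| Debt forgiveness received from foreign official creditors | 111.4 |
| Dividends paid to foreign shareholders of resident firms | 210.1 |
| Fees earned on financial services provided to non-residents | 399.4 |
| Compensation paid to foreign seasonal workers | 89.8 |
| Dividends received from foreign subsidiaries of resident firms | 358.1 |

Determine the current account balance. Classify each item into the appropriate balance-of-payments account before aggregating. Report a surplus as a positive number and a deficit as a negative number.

2904.9

Goods: 2595.9 - 1892.6 + 968.2 + 294.8 = 1966.3
Services: 202.8 + 413.8 - 176.0 + 399.4 + 188.0 = 1028.0
Primary income: -210.1 - 89.8 + 358.1 = 58.2
Secondary income: -147.6
Current account = 1966.3 + 1028.0 + 58.2 + (-147.6) = 2904.9
(Excluded from the current account — capital account: sale of embassy land to a foreign government 63.7, debt forgiveness received from foreign official creditors 111.4.)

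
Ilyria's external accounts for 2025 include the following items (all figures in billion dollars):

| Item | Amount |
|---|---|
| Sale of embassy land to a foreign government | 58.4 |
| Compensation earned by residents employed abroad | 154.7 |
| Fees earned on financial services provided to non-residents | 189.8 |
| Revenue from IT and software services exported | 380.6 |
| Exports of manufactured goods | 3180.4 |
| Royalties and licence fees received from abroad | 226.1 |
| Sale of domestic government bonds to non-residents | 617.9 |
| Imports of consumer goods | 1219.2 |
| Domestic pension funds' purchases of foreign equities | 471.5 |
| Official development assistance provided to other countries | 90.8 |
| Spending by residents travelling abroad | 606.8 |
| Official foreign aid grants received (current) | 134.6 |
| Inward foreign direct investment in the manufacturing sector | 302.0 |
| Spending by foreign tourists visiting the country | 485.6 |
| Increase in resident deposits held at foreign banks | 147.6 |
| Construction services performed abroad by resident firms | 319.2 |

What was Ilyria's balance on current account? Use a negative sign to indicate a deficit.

Goods: 3180.4 - 1219.2 = 1961.2
Services: 319.2 - 606.8 + 380.6 + 189.8 + 226.1 + 485.6 = 994.5
Primary income: 154.7
Secondary income: -90.8 + 134.6 = 43.8
Current account = 1961.2 + 994.5 + 154.7 + 43.8 = 3154.2
(Excluded from the current account — capital account: sale of embassy land to a foreign government 58.4; financial account: sale of domestic government bonds to non-residents 617.9, domestic pension funds' purchases of foreign equities 471.5, inward foreign direct investment in the manufacturing sector 302.0, increase in resident deposits held at foreign banks 147.6.)

3154.2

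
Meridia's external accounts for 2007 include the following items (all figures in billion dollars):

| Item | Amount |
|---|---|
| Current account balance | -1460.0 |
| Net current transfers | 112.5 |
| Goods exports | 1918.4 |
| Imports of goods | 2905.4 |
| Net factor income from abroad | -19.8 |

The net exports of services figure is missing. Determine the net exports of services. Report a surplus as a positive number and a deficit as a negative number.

Current account = goods balance + services balance + net primary income + net secondary income
Sum of the known components = -894.3
Net exports of services = CA - (known components) = -1460.0 - (-894.3) = -565.7

-565.7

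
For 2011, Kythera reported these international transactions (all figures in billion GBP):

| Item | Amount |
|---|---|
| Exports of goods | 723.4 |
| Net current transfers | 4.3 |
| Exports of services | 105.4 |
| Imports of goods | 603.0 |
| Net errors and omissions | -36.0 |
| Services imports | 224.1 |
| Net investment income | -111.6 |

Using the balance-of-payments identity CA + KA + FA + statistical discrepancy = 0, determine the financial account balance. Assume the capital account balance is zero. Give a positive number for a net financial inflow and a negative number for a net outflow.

141.6

Goods balance = 723.4 - 603.0 = 120.4
Services balance = 105.4 - 224.1 = -118.7
Trade balance (goods + services) = 120.4 + (-118.7) = 1.7
Net primary income = -111.6
Net secondary income = 4.3
Current account = 1.7 + (-111.6) + 4.3 = -105.6
Financial account = -(-105.6 + (-36.0)) = 141.6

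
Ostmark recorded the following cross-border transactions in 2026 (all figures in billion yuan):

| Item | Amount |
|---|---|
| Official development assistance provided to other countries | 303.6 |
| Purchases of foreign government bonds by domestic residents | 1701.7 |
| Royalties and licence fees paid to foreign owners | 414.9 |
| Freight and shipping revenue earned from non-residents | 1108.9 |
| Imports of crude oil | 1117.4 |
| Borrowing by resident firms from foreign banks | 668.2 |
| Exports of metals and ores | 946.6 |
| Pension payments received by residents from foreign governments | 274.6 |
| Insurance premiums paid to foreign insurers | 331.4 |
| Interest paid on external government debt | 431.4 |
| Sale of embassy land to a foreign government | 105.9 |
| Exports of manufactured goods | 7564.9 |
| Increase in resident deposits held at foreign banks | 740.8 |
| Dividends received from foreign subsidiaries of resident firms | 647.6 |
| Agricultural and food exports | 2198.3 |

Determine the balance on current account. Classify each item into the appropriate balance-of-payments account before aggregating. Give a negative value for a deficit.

Goods: 946.6 - 1117.4 + 2198.3 + 7564.9 = 9592.4
Services: -414.9 - 331.4 + 1108.9 = 362.6
Primary income: 647.6 - 431.4 = 216.2
Secondary income: 274.6 - 303.6 = -29.0
Current account = 9592.4 + 362.6 + 216.2 + (-29.0) = 10142.2
(Excluded from the current account — financial account: purchases of foreign government bonds by domestic residents 1701.7, borrowing by resident firms from foreign banks 668.2, increase in resident deposits held at foreign banks 740.8; capital account: sale of embassy land to a foreign government 105.9.)

10142.2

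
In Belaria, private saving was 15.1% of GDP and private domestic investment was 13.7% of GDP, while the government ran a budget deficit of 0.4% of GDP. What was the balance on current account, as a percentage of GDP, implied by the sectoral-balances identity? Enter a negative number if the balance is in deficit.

1.0

By the sectoral-balances identity, CA = (S_private - I) + (T - G).
Private balance = 15.1 - 13.7 = 1.4
Government balance (T - G) = -0.4
CA = 1.4 + (-0.4) = 1.0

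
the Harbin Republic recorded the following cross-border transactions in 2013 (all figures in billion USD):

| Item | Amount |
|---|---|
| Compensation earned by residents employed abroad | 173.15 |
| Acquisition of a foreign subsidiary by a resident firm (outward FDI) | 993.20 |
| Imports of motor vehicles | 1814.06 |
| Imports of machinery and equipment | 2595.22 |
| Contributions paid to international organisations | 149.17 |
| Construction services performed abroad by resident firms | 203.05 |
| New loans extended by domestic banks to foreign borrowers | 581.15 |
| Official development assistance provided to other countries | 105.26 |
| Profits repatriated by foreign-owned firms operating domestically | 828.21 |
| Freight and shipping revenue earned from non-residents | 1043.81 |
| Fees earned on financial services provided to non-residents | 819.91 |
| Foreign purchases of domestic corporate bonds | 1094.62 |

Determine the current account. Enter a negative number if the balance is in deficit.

Goods: -2595.22 - 1814.06 = -4409.28
Services: 819.91 + 1043.81 + 203.05 = 2066.77
Primary income: 173.15 - 828.21 = -655.06
Secondary income: -149.17 - 105.26 = -254.43
Current account = (-4409.28) + 2066.77 + (-655.06) + (-254.43) = -3252.00
(Excluded from the current account — financial account: acquisition of a foreign subsidiary by a resident firm (outward FDI) 993.20, new loans extended by domestic banks to foreign borrowers 581.15, foreign purchases of domestic corporate bonds 1094.62.)

-3252.00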